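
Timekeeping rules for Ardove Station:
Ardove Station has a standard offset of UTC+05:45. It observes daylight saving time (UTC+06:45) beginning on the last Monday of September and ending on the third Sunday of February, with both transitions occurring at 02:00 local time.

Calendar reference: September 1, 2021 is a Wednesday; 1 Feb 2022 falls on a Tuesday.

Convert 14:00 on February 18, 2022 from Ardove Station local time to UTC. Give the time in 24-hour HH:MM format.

1 September 2021 is a Wednesday, so Mondays fall on 6, 13, 20, 27; the last is September 27.
1 February 2022 is a Tuesday, so the first Sunday is February 6 and the third is February 20.
February 18, 2022 lies within the daylight-saving period (27 September 2021 – 20 February 2022), so Ardove Station is on daylight time, UTC+06:45.
14:00 local − 6h45m = 07:15 UTC.

07:15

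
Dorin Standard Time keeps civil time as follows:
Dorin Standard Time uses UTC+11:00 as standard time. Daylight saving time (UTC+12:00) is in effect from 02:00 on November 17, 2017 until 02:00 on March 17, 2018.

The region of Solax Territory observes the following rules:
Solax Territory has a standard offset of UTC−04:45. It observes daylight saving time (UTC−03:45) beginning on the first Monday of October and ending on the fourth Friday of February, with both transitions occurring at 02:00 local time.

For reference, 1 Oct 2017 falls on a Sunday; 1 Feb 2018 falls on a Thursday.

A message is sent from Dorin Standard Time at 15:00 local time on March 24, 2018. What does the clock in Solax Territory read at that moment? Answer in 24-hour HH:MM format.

23:15

March 24, 2018 is outside the daylight-saving period (17 November 2017 – 17 March 2018), so Dorin Standard Time is on standard time, UTC+11:00.
15:00 Dorin Standard Time − 11h = 04:00 UTC.
1 October 2017 is a Sunday, so the first Monday is October 2.
1 February 2018 is a Thursday, so the first Friday is February 2 and the fourth is February 23.
At the standard offset (UTC−04:45), 04:00 UTC − 4h45m = 23:15 Solax Territory standard time (rolling into the previous day, 23 March 2018).
Daylight saving runs 2 October 2017 – 23 February 2018; the standard-time date in Solax Territory, March 23, 2018, is outside that window, so Solax Territory is on standard time at UTC−04:45.
04:00 UTC − 4h45m = 23:15 Solax Territory (rolling into the previous day, 23 March 2018).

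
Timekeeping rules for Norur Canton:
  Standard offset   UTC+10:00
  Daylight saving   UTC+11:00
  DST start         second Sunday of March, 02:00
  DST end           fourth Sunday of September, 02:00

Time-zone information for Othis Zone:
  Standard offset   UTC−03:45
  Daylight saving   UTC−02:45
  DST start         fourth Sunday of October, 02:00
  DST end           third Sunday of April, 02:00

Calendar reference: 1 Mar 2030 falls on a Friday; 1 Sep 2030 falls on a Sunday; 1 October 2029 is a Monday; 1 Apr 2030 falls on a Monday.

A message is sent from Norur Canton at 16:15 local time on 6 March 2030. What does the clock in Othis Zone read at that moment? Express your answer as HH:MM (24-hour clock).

1 March 2030 is a Friday, so the first Sunday is March 3 and the second is March 10.
1 September 2030 is a Sunday, so the first Sunday is September 1 and the fourth is September 22.
Daylight saving runs 10 March – 22 September; 6 March 2030 is outside that window, so Norur Canton is on standard time at UTC+10:00.
16:15 Norur Canton − 10h = 06:15 UTC.
1 October 2029 is a Monday, so the first Sunday is October 7 and the fourth is October 28.
1 April 2030 is a Monday, so the first Sunday is April 7 and the third is April 21.
At the standard offset (UTC−03:45), 06:15 UTC − 3h45m = 02:30 Othis Zone standard time.
The standard-time date in Othis Zone, 6 March 2030, falls between 28 October 2029 and 21 April 2030, so daylight saving is in effect and Othis Zone is at UTC−02:45.
06:15 UTC − 2h45m = 03:30 Othis Zone.

03:30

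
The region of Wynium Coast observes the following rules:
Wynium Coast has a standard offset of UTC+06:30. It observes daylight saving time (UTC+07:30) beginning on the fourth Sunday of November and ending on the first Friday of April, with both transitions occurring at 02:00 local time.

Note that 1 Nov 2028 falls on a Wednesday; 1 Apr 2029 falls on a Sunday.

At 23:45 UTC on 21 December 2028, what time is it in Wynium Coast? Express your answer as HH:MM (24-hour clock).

1 November 2028 is a Wednesday, so the first Sunday is November 5 and the fourth is November 26.
1 April 2029 is a Sunday, so the first Friday is April 6.
At the standard offset (UTC+06:30), 23:45 UTC + 6h30m = 06:15 Wynium Coast standard time (rolling into the next day, 22 December 2028).
Daylight saving runs 26 November 2028 – 6 April 2029; the standard-time date in Wynium Coast, 22 December 2028, is inside that window, so Wynium Coast is at UTC+07:30.
23:45 UTC + 7h30m = 07:15 local (rolling into the next day, 22 December 2028).

07:15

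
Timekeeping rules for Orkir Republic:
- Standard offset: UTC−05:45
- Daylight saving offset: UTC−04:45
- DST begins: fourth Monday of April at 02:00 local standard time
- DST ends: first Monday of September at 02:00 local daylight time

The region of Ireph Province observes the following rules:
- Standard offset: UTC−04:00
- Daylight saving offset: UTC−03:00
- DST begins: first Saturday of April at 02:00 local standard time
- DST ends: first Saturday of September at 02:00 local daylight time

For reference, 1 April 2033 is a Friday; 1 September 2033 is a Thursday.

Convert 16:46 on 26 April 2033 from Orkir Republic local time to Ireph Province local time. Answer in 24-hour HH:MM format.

1 April 2033 is a Friday, so the first Monday is April 4 and the fourth is April 25.
1 September 2033 is a Thursday, so the first Monday is September 5.
26 April 2033 lies within the daylight-saving period (25 April – 5 September), so Orkir Republic is on daylight time, UTC−04:45.
16:46 Orkir Republic + 4h45m = 21:31 UTC.
1 April 2033 is a Friday, so the first Saturday is April 2.
1 September 2033 is a Thursday, so the first Saturday is September 3.
At the standard offset (UTC−04:00), 21:31 UTC − 4h = 17:31 Ireph Province standard time.
The standard-time date in Ireph Province, 26 April 2033, lies within the daylight-saving period (2 April – 3 September), so Ireph Province is on daylight time, UTC−03:00.
21:31 UTC − 3h = 18:31 Ireph Province.

18:31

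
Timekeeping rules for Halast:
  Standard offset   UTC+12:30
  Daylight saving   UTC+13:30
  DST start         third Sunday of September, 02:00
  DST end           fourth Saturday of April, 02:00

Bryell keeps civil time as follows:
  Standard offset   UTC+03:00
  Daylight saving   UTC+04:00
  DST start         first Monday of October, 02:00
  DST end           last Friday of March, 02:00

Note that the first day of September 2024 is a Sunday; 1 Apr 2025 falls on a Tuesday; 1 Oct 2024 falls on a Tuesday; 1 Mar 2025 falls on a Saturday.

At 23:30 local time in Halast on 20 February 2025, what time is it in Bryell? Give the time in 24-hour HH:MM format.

1 September 2024 is a Sunday, so the first Sunday is September 1 and the third is September 15.
1 April 2025 is a Tuesday, so the first Saturday is April 5 and the fourth is April 26.
20 February 2025 lies within the daylight-saving period (15 September 2024 – 26 April 2025), so Halast is on daylight time, UTC+13:30.
23:30 Halast − 13h30m = 10:00 UTC.
1 October 2024 is a Tuesday, so the first Monday is October 7.
1 March 2025 is a Saturday, so Fridays fall on 7, 14, 21, 28; the last is March 28.
At the standard offset (UTC+03:00), 10:00 UTC + 3h = 13:00 Bryell standard time.
The standard-time date in Bryell, 20 February 2025, falls between 7 October 2024 and 28 March 2025, so daylight saving is in effect and Bryell is at UTC+04:00.
10:00 UTC + 4h = 14:00 Bryell.

14:00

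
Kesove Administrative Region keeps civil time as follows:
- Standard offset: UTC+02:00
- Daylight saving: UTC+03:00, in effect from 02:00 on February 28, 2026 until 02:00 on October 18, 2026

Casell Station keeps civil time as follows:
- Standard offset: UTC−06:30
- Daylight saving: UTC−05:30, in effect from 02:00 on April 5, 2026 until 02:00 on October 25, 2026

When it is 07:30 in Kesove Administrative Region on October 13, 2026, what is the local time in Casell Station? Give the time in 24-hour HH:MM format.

Daylight saving runs 28 February – 18 October; October 13, 2026 is inside that window, so Kesove Administrative Region is at UTC+03:00.
07:30 Kesove Administrative Region − 3h = 04:30 UTC.
At the standard offset (UTC−06:30), 04:30 UTC − 6h30m = 22:00 Casell Station standard time (rolling into the previous day, 12 October 2026).
The standard-time date in Casell Station, October 12, 2026, lies within the daylight-saving period (5 April – 25 October), so Casell Station is on daylight time, UTC−05:30.
04:30 UTC − 5h30m = 23:00 Casell Station (rolling into the previous day, 12 October 2026).

23:00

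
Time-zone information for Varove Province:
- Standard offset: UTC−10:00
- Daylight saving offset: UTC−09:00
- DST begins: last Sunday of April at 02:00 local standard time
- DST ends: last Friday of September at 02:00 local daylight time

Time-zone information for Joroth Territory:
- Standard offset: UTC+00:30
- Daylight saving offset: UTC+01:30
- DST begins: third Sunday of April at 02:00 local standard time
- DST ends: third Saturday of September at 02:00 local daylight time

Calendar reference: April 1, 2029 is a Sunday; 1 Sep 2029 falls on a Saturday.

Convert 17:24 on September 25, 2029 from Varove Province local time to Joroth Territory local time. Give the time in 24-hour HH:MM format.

02:54

1 April 2029 is a Sunday, so Sundays fall on 1, 8, 15, 22, 29; the last is April 29.
1 September 2029 is a Saturday, so Fridays fall on 7, 14, 21, 28; the last is September 28.
Daylight saving runs 29 April – 28 September; September 25, 2029 is inside that window, so Varove Province is at UTC−09:00.
17:24 Varove Province + 9h = 02:24 UTC (rolling into the next day, 26 September 2029).
1 April 2029 is a Sunday, so the first Sunday is April 1 and the third is April 15.
1 September 2029 is a Saturday, so the first Saturday is September 1 and the third is September 15.
At the standard offset (UTC+00:30), 02:24 UTC + 0h30m = 02:54 Joroth Territory standard time.
Daylight saving runs 15 April – 15 September; the standard-time date in Joroth Territory, September 26, 2029, is outside that window, so Joroth Territory is on standard time at UTC+00:30.
02:24 UTC + 0h30m = 02:54 Joroth Territory.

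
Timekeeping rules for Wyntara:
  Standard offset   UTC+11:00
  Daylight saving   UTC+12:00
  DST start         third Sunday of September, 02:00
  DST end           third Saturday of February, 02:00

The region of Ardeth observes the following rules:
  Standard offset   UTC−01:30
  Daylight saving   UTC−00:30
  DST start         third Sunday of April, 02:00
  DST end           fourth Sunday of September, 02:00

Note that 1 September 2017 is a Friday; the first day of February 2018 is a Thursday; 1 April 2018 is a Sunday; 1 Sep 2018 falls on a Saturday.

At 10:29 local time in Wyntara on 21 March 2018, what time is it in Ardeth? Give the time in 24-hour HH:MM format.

1 September 2017 is a Friday, so the first Sunday is September 3 and the third is September 17.
1 February 2018 is a Thursday, so the first Saturday is February 3 and the third is February 17.
21 March 2018 does not fall between 17 September 2017 and 17 February 2018, so daylight saving is not in effect and Wyntara is at UTC+11:00.
10:29 Wyntara − 11h = 23:29 UTC (rolling into the previous day, 20 March 2018).
1 April 2018 is a Sunday, so the first Sunday is April 1 and the third is April 15.
1 September 2018 is a Saturday, so the first Sunday is September 2 and the fourth is September 23.
At the standard offset (UTC−01:30), 23:29 UTC − 1h30m = 21:59 Ardeth standard time.
Daylight saving runs 15 April – 23 September; the standard-time date in Ardeth, 20 March 2018, is outside that window, so Ardeth is on standard time at UTC−01:30.
23:29 UTC − 1h30m = 21:59 Ardeth.

21:59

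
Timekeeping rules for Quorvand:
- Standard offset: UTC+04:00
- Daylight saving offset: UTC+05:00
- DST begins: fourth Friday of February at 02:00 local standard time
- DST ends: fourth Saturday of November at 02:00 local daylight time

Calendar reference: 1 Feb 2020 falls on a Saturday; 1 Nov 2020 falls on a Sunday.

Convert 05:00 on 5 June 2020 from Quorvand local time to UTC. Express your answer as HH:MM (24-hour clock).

00:00

1 February 2020 is a Saturday, so the first Friday is February 7 and the fourth is February 28.
1 November 2020 is a Sunday, so the first Saturday is November 7 and the fourth is November 28.
Daylight saving runs 28 February – 28 November; 5 June 2020 is inside that window, so Quorvand is at UTC+05:00.
05:00 local − 5h = 00:00 UTC.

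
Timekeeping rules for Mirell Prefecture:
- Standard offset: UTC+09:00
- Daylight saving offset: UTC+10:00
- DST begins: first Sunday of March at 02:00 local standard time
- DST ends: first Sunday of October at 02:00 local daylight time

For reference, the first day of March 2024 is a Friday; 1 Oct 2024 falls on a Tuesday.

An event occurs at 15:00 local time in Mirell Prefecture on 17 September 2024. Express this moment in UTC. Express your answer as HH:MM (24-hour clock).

1 March 2024 is a Friday, so the first Sunday is March 3.
1 October 2024 is a Tuesday, so the first Sunday is October 6.
17 September 2024 falls between 3 March and 6 October, so daylight saving is in effect and Mirell Prefecture is at UTC+10:00.
15:00 local − 10h = 05:00 UTC.

05:00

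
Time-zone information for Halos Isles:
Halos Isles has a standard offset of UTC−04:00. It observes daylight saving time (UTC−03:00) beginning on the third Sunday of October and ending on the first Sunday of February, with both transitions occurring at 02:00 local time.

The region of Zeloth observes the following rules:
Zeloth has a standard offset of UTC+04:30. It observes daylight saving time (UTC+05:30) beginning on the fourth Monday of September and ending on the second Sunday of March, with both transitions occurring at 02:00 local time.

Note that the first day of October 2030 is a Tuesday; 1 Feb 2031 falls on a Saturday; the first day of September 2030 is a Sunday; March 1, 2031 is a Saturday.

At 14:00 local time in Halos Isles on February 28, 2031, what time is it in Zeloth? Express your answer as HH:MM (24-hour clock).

1 October 2030 is a Tuesday, so the first Sunday is October 6 and the third is October 20.
1 February 2031 is a Saturday, so the first Sunday is February 2.
February 28, 2031 is outside the daylight-saving period (20 October 2030 – 2 February 2031), so Halos Isles is on standard time, UTC−04:00.
14:00 Halos Isles + 4h = 18:00 UTC.
1 September 2030 is a Sunday, so the first Monday is September 2 and the fourth is September 23.
1 March 2031 is a Saturday, so the first Sunday is March 2 and the second is March 9.
At the standard offset (UTC+04:30), 18:00 UTC + 4h30m = 22:30 Zeloth standard time.
Daylight saving runs 23 September 2030 – 9 March 2031; the standard-time date in Zeloth, February 28, 2031, is inside that window, so Zeloth is at UTC+05:30.
18:00 UTC + 5h30m = 23:30 Zeloth.

23:30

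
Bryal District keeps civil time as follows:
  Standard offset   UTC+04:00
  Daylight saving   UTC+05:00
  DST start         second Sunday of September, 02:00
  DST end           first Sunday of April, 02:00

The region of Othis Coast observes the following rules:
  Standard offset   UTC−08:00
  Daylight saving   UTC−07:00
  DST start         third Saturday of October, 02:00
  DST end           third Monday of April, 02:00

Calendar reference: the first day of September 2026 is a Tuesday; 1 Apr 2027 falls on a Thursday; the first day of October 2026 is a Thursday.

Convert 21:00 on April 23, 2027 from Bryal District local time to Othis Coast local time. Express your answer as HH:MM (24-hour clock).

1 September 2026 is a Tuesday, so the first Sunday is September 6 and the second is September 13.
1 April 2027 is a Thursday, so the first Sunday is April 4.
April 23, 2027 is outside the daylight-saving period (13 September 2026 – 4 April 2027), so Bryal District is on standard time, UTC+04:00.
21:00 Bryal District − 4h = 17:00 UTC.
1 October 2026 is a Thursday, so the first Saturday is October 3 and the third is October 17.
1 April 2027 is a Thursday, so the first Monday is April 5 and the third is April 19.
At the standard offset (UTC−08:00), 17:00 UTC − 8h = 09:00 Othis Coast standard time.
The standard-time date in Othis Coast, April 23, 2027, does not fall between 17 October 2026 and 19 April 2027, so daylight saving is not in effect and Othis Coast is at UTC−08:00.
17:00 UTC − 8h = 09:00 Othis Coast.

09:00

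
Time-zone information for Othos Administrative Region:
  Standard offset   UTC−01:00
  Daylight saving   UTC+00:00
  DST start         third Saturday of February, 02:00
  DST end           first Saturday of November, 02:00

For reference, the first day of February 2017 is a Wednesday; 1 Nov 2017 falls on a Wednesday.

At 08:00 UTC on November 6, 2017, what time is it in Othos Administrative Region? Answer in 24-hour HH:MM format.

07:00

1 February 2017 is a Wednesday, so the first Saturday is February 4 and the third is February 18.
1 November 2017 is a Wednesday, so the first Saturday is November 4.
At the standard offset (UTC−01:00), 08:00 UTC − 1h = 07:00 Othos Administrative Region standard time.
The standard-time date in Othos Administrative Region, November 6, 2017, does not fall between 18 February and 4 November, so daylight saving is not in effect and Othos Administrative Region is at UTC−01:00.
08:00 UTC − 1h = 07:00 local.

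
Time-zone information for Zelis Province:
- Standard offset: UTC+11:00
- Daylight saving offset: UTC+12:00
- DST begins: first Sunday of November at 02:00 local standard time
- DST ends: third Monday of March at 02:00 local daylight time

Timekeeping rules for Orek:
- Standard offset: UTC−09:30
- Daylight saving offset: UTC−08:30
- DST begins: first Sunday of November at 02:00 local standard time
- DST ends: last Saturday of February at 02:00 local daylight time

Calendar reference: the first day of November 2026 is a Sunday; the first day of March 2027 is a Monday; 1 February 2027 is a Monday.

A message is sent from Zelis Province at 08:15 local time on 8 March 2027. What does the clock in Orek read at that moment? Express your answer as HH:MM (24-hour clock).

10:45

1 November 2026 is a Sunday, so the first Sunday is November 1.
1 March 2027 is a Monday, so the first Monday is March 1 and the third is March 15.
8 March 2027 lies within the daylight-saving period (1 November 2026 – 15 March 2027), so Zelis Province is on daylight time, UTC+12:00.
08:15 Zelis Province − 12h = 20:15 UTC (rolling into the previous day, 7 March 2027).
1 November 2026 is a Sunday, so the first Sunday is November 1.
1 February 2027 is a Monday, so Saturdays fall on 6, 13, 20, 27; the last is February 27.
At the standard offset (UTC−09:30), 20:15 UTC − 9h30m = 10:45 Orek standard time.
The standard-time date in Orek, 7 March 2027, is outside the daylight-saving period (1 November 2026 – 27 February 2027), so Orek is on standard time, UTC−09:30.
20:15 UTC − 9h30m = 10:45 Orek.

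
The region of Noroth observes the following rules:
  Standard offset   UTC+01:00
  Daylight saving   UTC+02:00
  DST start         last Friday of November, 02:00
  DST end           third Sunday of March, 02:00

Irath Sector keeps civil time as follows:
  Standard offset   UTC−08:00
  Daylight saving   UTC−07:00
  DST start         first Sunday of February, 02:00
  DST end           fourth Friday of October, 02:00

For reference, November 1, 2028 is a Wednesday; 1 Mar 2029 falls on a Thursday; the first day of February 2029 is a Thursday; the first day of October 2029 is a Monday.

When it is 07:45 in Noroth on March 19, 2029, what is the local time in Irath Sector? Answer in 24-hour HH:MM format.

1 November 2028 is a Wednesday, so Fridays fall on 3, 10, 17, 24; the last is November 24.
1 March 2029 is a Thursday, so the first Sunday is March 4 and the third is March 18.
Daylight saving runs 24 November 2028 – 18 March 2029; March 19, 2029 is outside that window, so Noroth is on standard time at UTC+01:00.
07:45 Noroth − 1h = 06:45 UTC.
1 February 2029 is a Thursday, so the first Sunday is February 4.
1 October 2029 is a Monday, so the first Friday is October 5 and the fourth is October 26.
At the standard offset (UTC−08:00), 06:45 UTC − 8h = 22:45 Irath Sector standard time (rolling into the previous day, 18 March 2029).
Daylight saving runs 4 February – 26 October; the standard-time date in Irath Sector, March 18, 2029, is inside that window, so Irath Sector is at UTC−07:00.
06:45 UTC − 7h = 23:45 Irath Sector (rolling into the previous day, 18 March 2029).

23:45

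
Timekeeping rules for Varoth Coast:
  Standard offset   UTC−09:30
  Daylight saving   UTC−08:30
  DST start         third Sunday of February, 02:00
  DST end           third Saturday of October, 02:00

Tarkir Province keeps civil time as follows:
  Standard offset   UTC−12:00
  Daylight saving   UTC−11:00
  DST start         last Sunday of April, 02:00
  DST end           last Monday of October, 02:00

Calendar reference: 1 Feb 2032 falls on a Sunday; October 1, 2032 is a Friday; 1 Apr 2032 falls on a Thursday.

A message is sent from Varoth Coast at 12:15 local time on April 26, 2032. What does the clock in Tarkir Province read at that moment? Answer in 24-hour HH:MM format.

09:45

1 February 2032 is a Sunday, so the first Sunday is February 1 and the third is February 15.
1 October 2032 is a Friday, so the first Saturday is October 2 and the third is October 16.
April 26, 2032 falls between 15 February and 16 October, so daylight saving is in effect and Varoth Coast is at UTC−08:30.
12:15 Varoth Coast + 8h30m = 20:45 UTC.
1 April 2032 is a Thursday, so Sundays fall on 4, 11, 18, 25; the last is April 25.
1 October 2032 is a Friday, so Mondays fall on 4, 11, 18, 25; the last is October 25.
At the standard offset (UTC−12:00), 20:45 UTC − 12h = 08:45 Tarkir Province standard time.
The standard-time date in Tarkir Province, April 26, 2032, falls between 25 April and 25 October, so daylight saving is in effect and Tarkir Province is at UTC−11:00.
20:45 UTC − 11h = 09:45 Tarkir Province.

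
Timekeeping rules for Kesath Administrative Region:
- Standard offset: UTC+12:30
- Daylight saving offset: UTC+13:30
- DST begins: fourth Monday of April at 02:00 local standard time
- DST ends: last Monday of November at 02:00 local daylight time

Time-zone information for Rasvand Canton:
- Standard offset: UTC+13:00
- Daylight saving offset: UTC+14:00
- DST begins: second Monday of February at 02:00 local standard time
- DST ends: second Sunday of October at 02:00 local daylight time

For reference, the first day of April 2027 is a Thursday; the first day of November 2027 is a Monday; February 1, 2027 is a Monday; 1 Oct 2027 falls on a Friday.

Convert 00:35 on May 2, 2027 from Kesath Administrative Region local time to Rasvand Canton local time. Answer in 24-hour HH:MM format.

01:05

1 April 2027 is a Thursday, so the first Monday is April 5 and the fourth is April 26.
1 November 2027 is a Monday, so Mondays fall on 1, 8, 15, 22, 29; the last is November 29.
Daylight saving runs 26 April – 29 November; May 2, 2027 is inside that window, so Kesath Administrative Region is at UTC+13:30.
00:35 Kesath Administrative Region − 13h30m = 11:05 UTC (rolling into the previous day, 1 May 2027).
1 February 2027 is a Monday, so the first Monday is February 1 and the second is February 8.
1 October 2027 is a Friday, so the first Sunday is October 3 and the second is October 10.
At the standard offset (UTC+13:00), 11:05 UTC + 13h = 00:05 Rasvand Canton standard time (rolling into the next day, 2 May 2027).
Daylight saving runs 8 February – 10 October; the standard-time date in Rasvand Canton, May 2, 2027, is inside that window, so Rasvand Canton is at UTC+14:00.
11:05 UTC + 14h = 01:05 Rasvand Canton (rolling into the next day, 2 May 2027).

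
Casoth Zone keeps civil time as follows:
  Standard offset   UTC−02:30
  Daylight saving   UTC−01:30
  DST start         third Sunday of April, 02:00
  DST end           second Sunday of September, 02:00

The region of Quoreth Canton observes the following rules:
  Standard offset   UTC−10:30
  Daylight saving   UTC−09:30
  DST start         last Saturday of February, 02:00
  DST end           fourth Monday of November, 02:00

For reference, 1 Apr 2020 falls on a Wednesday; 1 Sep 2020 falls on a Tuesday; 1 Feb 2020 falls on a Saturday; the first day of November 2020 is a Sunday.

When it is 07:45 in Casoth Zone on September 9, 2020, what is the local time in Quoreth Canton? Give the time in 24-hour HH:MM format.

23:45

1 April 2020 is a Wednesday, so the first Sunday is April 5 and the third is April 19.
1 September 2020 is a Tuesday, so the first Sunday is September 6 and the second is September 13.
September 9, 2020 falls between 19 April and 13 September, so daylight saving is in effect and Casoth Zone is at UTC−01:30.
07:45 Casoth Zone + 1h30m = 09:15 UTC.
1 February 2020 is a Saturday, so Saturdays fall on 1, 8, 15, 22, 29; the last is February 29.
1 November 2020 is a Sunday, so the first Monday is November 2 and the fourth is November 23.
At the standard offset (UTC−10:30), 09:15 UTC − 10h30m = 22:45 Quoreth Canton standard time (rolling into the previous day, 8 September 2020).
The standard-time date in Quoreth Canton, September 8, 2020, falls between 29 February and 23 November, so daylight saving is in effect and Quoreth Canton is at UTC−09:30.
09:15 UTC − 9h30m = 23:45 Quoreth Canton (rolling into the previous day, 8 September 2020).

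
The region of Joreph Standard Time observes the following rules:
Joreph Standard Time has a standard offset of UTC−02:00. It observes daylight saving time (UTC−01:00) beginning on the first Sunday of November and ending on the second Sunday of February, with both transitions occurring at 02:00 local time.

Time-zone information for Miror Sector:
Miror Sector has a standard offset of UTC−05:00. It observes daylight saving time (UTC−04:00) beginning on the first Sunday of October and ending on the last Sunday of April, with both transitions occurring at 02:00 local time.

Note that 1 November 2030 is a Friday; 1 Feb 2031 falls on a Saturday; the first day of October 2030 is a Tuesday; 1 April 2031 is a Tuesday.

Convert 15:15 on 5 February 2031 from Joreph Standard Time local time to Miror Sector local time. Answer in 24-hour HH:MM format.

1 November 2030 is a Friday, so the first Sunday is November 3.
1 February 2031 is a Saturday, so the first Sunday is February 2 and the second is February 9.
5 February 2031 falls between 3 November 2030 and 9 February 2031, so daylight saving is in effect and Joreph Standard Time is at UTC−01:00.
15:15 Joreph Standard Time + 1h = 16:15 UTC.
1 October 2030 is a Tuesday, so the first Sunday is October 6.
1 April 2031 is a Tuesday, so Sundays fall on 6, 13, 20, 27; the last is April 27.
At the standard offset (UTC−05:00), 16:15 UTC − 5h = 11:15 Miror Sector standard time.
Daylight saving runs 6 October 2030 – 27 April 2031; the standard-time date in Miror Sector, 5 February 2031, is inside that window, so Miror Sector is at UTC−04:00.
16:15 UTC − 4h = 12:15 Miror Sector.

12:15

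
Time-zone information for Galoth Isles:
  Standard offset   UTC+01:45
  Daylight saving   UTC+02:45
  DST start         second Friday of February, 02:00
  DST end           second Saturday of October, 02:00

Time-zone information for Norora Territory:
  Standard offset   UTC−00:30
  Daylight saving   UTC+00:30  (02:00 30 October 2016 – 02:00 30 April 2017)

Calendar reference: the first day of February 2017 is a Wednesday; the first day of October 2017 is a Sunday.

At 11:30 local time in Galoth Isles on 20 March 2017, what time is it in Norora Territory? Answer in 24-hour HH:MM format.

09:15

1 February 2017 is a Wednesday, so the first Friday is February 3 and the second is February 10.
1 October 2017 is a Sunday, so the first Saturday is October 7 and the second is October 14.
20 March 2017 lies within the daylight-saving period (10 February – 14 October), so Galoth Isles is on daylight time, UTC+02:45.
11:30 Galoth Isles − 2h45m = 08:45 UTC.
At the standard offset (UTC−00:30), 08:45 UTC − 0h30m = 08:15 Norora Territory standard time.
The standard-time date in Norora Territory, 20 March 2017, lies within the daylight-saving period (30 October 2016 – 30 April 2017), so Norora Territory is on daylight time, UTC+00:30.
08:45 UTC + 0h30m = 09:15 Norora Territory.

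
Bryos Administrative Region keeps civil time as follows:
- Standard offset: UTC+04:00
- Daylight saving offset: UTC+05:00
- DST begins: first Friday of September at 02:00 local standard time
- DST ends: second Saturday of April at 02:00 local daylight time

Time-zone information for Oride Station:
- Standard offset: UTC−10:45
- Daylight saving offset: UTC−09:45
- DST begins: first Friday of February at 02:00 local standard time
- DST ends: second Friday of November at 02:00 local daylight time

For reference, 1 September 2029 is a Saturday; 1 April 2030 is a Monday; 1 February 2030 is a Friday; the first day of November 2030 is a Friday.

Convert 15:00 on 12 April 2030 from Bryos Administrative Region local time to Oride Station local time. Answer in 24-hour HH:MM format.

1 September 2029 is a Saturday, so the first Friday is September 7.
1 April 2030 is a Monday, so the first Saturday is April 6 and the second is April 13.
Daylight saving runs 7 September 2029 – 13 April 2030; 12 April 2030 is inside that window, so Bryos Administrative Region is at UTC+05:00.
15:00 Bryos Administrative Region − 5h = 10:00 UTC.
1 February 2030 is a Friday, so the first Friday is February 1.
1 November 2030 is a Friday, so the first Friday is November 1 and the second is November 8.
At the standard offset (UTC−10:45), 10:00 UTC − 10h45m = 23:15 Oride Station standard time (rolling into the previous day, 11 April 2030).
The standard-time date in Oride Station, 11 April 2030, lies within the daylight-saving period (1 February – 8 November), so Oride Station is on daylight time, UTC−09:45.
10:00 UTC − 9h45m = 00:15 Oride Station.

00:15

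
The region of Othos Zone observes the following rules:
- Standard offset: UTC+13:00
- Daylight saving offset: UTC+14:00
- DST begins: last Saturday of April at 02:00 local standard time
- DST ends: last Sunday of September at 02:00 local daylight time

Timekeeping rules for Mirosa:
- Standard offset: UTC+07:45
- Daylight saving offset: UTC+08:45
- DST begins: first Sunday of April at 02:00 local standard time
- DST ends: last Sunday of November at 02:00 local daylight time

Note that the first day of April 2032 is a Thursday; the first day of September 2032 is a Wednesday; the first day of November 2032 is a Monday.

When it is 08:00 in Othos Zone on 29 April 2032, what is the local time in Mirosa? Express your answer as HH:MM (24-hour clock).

1 April 2032 is a Thursday, so Saturdays fall on 3, 10, 17, 24; the last is April 24.
1 September 2032 is a Wednesday, so Sundays fall on 5, 12, 19, 26; the last is September 26.
29 April 2032 falls between 24 April and 26 September, so daylight saving is in effect and Othos Zone is at UTC+14:00.
08:00 Othos Zone − 14h = 18:00 UTC (rolling into the previous day, 28 April 2032).
1 April 2032 is a Thursday, so the first Sunday is April 4.
1 November 2032 is a Monday, so Sundays fall on 7, 14, 21, 28; the last is November 28.
At the standard offset (UTC+07:45), 18:00 UTC + 7h45m = 01:45 Mirosa standard time (rolling into the next day, 29 April 2032).
The standard-time date in Mirosa, 29 April 2032, falls between 4 April and 28 November, so daylight saving is in effect and Mirosa is at UTC+08:45.
18:00 UTC + 8h45m = 02:45 Mirosa (rolling into the next day, 29 April 2032).

02:45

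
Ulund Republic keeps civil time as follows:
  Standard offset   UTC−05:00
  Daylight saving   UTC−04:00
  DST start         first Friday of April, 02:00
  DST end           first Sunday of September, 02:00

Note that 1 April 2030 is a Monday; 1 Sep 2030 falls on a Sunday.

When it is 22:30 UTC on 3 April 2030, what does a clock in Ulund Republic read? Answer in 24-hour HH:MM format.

17:30

1 April 2030 is a Monday, so the first Friday is April 5.
1 September 2030 is a Sunday, so the first Sunday is September 1.
At the standard offset (UTC−05:00), 22:30 UTC − 5h = 17:30 Ulund Republic standard time.
The standard-time date in Ulund Republic, 3 April 2030, does not fall between 5 April and 1 September, so daylight saving is not in effect and Ulund Republic is at UTC−05:00.
22:30 UTC − 5h = 17:30 local.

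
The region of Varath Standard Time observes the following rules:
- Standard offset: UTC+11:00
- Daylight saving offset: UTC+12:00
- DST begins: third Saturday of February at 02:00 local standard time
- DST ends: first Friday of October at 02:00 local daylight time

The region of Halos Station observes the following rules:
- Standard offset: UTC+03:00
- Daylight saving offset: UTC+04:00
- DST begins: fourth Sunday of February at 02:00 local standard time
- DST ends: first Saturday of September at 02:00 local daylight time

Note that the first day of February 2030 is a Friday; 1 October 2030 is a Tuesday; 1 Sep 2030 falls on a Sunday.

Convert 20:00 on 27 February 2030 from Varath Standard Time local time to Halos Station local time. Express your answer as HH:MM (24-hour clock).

12:00

1 February 2030 is a Friday, so the first Saturday is February 2 and the third is February 16.
1 October 2030 is a Tuesday, so the first Friday is October 4.
27 February 2030 lies within the daylight-saving period (16 February – 4 October), so Varath Standard Time is on daylight time, UTC+12:00.
20:00 Varath Standard Time − 12h = 08:00 UTC.
1 February 2030 is a Friday, so the first Sunday is February 3 and the fourth is February 24.
1 September 2030 is a Sunday, so the first Saturday is September 7.
At the standard offset (UTC+03:00), 08:00 UTC + 3h = 11:00 Halos Station standard time.
The standard-time date in Halos Station, 27 February 2030, falls between 24 February and 7 September, so daylight saving is in effect and Halos Station is at UTC+04:00.
08:00 UTC + 4h = 12:00 Halos Station.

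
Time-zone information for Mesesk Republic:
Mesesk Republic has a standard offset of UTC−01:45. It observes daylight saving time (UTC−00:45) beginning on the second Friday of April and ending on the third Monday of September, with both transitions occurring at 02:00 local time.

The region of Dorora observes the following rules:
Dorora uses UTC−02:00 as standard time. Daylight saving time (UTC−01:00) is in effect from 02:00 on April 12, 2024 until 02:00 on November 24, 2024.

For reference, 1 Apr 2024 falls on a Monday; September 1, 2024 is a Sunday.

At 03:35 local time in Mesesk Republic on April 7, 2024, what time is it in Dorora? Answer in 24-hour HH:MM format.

1 April 2024 is a Monday, so the first Friday is April 5 and the second is April 12.
1 September 2024 is a Sunday, so the first Monday is September 2 and the third is September 16.
Daylight saving runs 12 April – 16 September; April 7, 2024 is outside that window, so Mesesk Republic is on standard time at UTC−01:45.
03:35 Mesesk Republic + 1h45m = 05:20 UTC.
At the standard offset (UTC−02:00), 05:20 UTC − 2h = 03:20 Dorora standard time.
The standard-time date in Dorora, April 7, 2024, does not fall between 12 April and 24 November, so daylight saving is not in effect and Dorora is at UTC−02:00.
05:20 UTC − 2h = 03:20 Dorora.

03:20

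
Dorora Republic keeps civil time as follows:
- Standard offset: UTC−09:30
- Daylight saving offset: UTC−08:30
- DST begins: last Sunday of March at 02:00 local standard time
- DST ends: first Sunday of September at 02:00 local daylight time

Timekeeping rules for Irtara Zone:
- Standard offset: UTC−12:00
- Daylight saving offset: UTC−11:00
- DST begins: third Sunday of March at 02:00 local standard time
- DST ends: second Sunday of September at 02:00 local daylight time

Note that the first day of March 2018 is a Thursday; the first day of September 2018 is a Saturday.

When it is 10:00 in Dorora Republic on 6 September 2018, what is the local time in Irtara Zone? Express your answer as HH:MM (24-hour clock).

08:30

1 March 2018 is a Thursday, so Sundays fall on 4, 11, 18, 25; the last is March 25.
1 September 2018 is a Saturday, so the first Sunday is September 2.
Daylight saving runs 25 March – 2 September; 6 September 2018 is outside that window, so Dorora Republic is on standard time at UTC−09:30.
10:00 Dorora Republic + 9h30m = 19:30 UTC.
1 March 2018 is a Thursday, so the first Sunday is March 4 and the third is March 18.
1 September 2018 is a Saturday, so the first Sunday is September 2 and the second is September 9.
At the standard offset (UTC−12:00), 19:30 UTC − 12h = 07:30 Irtara Zone standard time.
The standard-time date in Irtara Zone, 6 September 2018, lies within the daylight-saving period (18 March – 9 September), so Irtara Zone is on daylight time, UTC−11:00.
19:30 UTC − 11h = 08:30 Irtara Zone.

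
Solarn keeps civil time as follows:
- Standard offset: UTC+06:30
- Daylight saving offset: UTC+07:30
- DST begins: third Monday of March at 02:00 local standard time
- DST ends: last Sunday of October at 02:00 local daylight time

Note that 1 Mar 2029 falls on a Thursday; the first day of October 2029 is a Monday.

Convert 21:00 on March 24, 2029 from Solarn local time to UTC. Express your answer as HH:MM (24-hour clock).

1 March 2029 is a Thursday, so the first Monday is March 5 and the third is March 19.
1 October 2029 is a Monday, so Sundays fall on 7, 14, 21, 28; the last is October 28.
March 24, 2029 lies within the daylight-saving period (19 March – 28 October), so Solarn is on daylight time, UTC+07:30.
21:00 local − 7h30m = 13:30 UTC.

13:30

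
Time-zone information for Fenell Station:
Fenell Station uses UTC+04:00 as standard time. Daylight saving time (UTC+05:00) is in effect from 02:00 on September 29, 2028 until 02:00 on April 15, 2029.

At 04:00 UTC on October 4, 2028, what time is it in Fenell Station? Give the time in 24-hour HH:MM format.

09:00

At the standard offset (UTC+04:00), 04:00 UTC + 4h = 08:00 Fenell Station standard time.
The standard-time date in Fenell Station, October 4, 2028, lies within the daylight-saving period (29 September 2028 – 15 April 2029), so Fenell Station is on daylight time, UTC+05:00.
04:00 UTC + 5h = 09:00 local.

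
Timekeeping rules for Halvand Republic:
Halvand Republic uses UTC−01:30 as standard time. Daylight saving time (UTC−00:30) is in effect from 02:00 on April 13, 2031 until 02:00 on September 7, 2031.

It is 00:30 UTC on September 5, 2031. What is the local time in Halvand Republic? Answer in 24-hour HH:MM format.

00:00

At the standard offset (UTC−01:30), 00:30 UTC − 1h30m = 23:00 Halvand Republic standard time (rolling into the previous day, 4 September 2031).
The standard-time date in Halvand Republic, September 4, 2031, lies within the daylight-saving period (13 April – 7 September), so Halvand Republic is on daylight time, UTC−00:30.
00:30 UTC − 0h30m = 00:00 local.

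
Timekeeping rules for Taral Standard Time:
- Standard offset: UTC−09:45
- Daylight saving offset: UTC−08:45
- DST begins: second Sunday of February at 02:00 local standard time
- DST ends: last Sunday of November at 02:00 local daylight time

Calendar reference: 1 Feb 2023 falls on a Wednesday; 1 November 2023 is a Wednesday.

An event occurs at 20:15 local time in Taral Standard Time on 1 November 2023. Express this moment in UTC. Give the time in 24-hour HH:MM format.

05:00

1 February 2023 is a Wednesday, so the first Sunday is February 5 and the second is February 12.
1 November 2023 is a Wednesday, so Sundays fall on 5, 12, 19, 26; the last is November 26.
1 November 2023 falls between 12 February and 26 November, so daylight saving is in effect and Taral Standard Time is at UTC−08:45.
20:15 local + 8h45m = 05:00 UTC (rolling into the next day, 2 November 2023).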